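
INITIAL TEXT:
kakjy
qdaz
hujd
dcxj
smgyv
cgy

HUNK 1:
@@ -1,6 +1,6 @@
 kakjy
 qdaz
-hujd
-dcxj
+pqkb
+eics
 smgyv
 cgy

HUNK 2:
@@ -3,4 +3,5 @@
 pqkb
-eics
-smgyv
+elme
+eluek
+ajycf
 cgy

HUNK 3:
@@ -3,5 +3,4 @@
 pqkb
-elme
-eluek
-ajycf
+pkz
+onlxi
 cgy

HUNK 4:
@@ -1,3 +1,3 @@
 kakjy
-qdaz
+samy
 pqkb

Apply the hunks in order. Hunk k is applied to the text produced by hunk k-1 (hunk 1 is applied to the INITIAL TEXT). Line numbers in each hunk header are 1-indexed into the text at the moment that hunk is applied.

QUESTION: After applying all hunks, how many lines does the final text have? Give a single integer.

Hunk 1: at line 1 remove [hujd,dcxj] add [pqkb,eics] -> 6 lines: kakjy qdaz pqkb eics smgyv cgy
Hunk 2: at line 3 remove [eics,smgyv] add [elme,eluek,ajycf] -> 7 lines: kakjy qdaz pqkb elme eluek ajycf cgy
Hunk 3: at line 3 remove [elme,eluek,ajycf] add [pkz,onlxi] -> 6 lines: kakjy qdaz pqkb pkz onlxi cgy
Hunk 4: at line 1 remove [qdaz] add [samy] -> 6 lines: kakjy samy pqkb pkz onlxi cgy
Final line count: 6

Answer: 6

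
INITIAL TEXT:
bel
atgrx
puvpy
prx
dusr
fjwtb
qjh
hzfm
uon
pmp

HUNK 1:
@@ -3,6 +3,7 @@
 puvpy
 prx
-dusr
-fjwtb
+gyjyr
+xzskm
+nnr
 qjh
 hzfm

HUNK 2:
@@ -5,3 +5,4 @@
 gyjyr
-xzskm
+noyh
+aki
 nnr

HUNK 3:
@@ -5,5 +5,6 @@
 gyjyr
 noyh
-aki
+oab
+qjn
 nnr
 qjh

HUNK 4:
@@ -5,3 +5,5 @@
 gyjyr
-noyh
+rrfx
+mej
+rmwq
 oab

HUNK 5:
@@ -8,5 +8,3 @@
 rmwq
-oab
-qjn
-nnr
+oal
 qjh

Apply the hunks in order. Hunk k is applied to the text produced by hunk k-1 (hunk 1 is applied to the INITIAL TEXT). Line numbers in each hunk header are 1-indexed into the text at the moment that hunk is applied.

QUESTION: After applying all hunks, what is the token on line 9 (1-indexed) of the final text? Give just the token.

Hunk 1: at line 3 remove [dusr,fjwtb] add [gyjyr,xzskm,nnr] -> 11 lines: bel atgrx puvpy prx gyjyr xzskm nnr qjh hzfm uon pmp
Hunk 2: at line 5 remove [xzskm] add [noyh,aki] -> 12 lines: bel atgrx puvpy prx gyjyr noyh aki nnr qjh hzfm uon pmp
Hunk 3: at line 5 remove [aki] add [oab,qjn] -> 13 lines: bel atgrx puvpy prx gyjyr noyh oab qjn nnr qjh hzfm uon pmp
Hunk 4: at line 5 remove [noyh] add [rrfx,mej,rmwq] -> 15 lines: bel atgrx puvpy prx gyjyr rrfx mej rmwq oab qjn nnr qjh hzfm uon pmp
Hunk 5: at line 8 remove [oab,qjn,nnr] add [oal] -> 13 lines: bel atgrx puvpy prx gyjyr rrfx mej rmwq oal qjh hzfm uon pmp
Final line 9: oal

Answer: oal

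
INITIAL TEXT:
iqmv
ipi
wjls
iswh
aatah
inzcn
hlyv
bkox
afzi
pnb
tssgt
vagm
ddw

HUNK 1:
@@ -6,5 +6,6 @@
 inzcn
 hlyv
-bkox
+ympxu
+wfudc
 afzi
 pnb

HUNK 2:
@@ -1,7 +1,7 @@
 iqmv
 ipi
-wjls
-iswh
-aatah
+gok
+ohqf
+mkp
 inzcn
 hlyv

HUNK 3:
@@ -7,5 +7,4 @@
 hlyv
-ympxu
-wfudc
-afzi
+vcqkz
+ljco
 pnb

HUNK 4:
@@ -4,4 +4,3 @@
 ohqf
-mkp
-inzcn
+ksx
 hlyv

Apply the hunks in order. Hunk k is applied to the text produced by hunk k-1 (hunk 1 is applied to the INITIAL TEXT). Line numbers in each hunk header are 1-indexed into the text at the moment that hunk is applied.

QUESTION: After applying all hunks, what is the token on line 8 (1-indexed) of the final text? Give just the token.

Answer: ljco

Derivation:
Hunk 1: at line 6 remove [bkox] add [ympxu,wfudc] -> 14 lines: iqmv ipi wjls iswh aatah inzcn hlyv ympxu wfudc afzi pnb tssgt vagm ddw
Hunk 2: at line 1 remove [wjls,iswh,aatah] add [gok,ohqf,mkp] -> 14 lines: iqmv ipi gok ohqf mkp inzcn hlyv ympxu wfudc afzi pnb tssgt vagm ddw
Hunk 3: at line 7 remove [ympxu,wfudc,afzi] add [vcqkz,ljco] -> 13 lines: iqmv ipi gok ohqf mkp inzcn hlyv vcqkz ljco pnb tssgt vagm ddw
Hunk 4: at line 4 remove [mkp,inzcn] add [ksx] -> 12 lines: iqmv ipi gok ohqf ksx hlyv vcqkz ljco pnb tssgt vagm ddw
Final line 8: ljco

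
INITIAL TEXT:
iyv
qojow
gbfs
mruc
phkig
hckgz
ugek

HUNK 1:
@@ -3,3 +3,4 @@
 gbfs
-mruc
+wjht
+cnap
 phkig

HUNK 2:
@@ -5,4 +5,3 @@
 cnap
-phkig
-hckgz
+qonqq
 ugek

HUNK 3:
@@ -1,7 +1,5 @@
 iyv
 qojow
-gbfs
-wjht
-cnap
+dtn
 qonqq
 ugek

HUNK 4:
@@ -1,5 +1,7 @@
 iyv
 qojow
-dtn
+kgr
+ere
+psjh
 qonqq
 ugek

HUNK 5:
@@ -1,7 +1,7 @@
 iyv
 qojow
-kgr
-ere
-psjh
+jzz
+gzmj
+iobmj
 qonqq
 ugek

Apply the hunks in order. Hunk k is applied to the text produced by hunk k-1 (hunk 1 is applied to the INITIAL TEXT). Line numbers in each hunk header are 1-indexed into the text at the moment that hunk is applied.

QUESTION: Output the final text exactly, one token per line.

Hunk 1: at line 3 remove [mruc] add [wjht,cnap] -> 8 lines: iyv qojow gbfs wjht cnap phkig hckgz ugek
Hunk 2: at line 5 remove [phkig,hckgz] add [qonqq] -> 7 lines: iyv qojow gbfs wjht cnap qonqq ugek
Hunk 3: at line 1 remove [gbfs,wjht,cnap] add [dtn] -> 5 lines: iyv qojow dtn qonqq ugek
Hunk 4: at line 1 remove [dtn] add [kgr,ere,psjh] -> 7 lines: iyv qojow kgr ere psjh qonqq ugek
Hunk 5: at line 1 remove [kgr,ere,psjh] add [jzz,gzmj,iobmj] -> 7 lines: iyv qojow jzz gzmj iobmj qonqq ugek

Answer: iyv
qojow
jzz
gzmj
iobmj
qonqq
ugek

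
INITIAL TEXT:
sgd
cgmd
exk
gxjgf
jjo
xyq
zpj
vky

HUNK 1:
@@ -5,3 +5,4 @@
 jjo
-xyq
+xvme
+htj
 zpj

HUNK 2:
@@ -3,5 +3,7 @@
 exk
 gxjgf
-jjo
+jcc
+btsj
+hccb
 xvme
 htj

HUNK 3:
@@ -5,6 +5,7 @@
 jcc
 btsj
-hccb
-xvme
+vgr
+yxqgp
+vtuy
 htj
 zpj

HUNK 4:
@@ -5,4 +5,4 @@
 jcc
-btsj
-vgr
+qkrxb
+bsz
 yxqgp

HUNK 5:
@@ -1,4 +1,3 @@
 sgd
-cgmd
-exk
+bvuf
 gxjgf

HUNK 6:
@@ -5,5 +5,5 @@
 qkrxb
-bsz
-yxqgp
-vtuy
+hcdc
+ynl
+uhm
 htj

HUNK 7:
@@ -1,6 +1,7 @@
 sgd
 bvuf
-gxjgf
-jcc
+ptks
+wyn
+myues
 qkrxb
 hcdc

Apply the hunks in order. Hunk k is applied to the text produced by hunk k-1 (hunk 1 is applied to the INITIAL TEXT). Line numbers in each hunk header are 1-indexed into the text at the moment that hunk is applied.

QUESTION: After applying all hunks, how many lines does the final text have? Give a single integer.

Hunk 1: at line 5 remove [xyq] add [xvme,htj] -> 9 lines: sgd cgmd exk gxjgf jjo xvme htj zpj vky
Hunk 2: at line 3 remove [jjo] add [jcc,btsj,hccb] -> 11 lines: sgd cgmd exk gxjgf jcc btsj hccb xvme htj zpj vky
Hunk 3: at line 5 remove [hccb,xvme] add [vgr,yxqgp,vtuy] -> 12 lines: sgd cgmd exk gxjgf jcc btsj vgr yxqgp vtuy htj zpj vky
Hunk 4: at line 5 remove [btsj,vgr] add [qkrxb,bsz] -> 12 lines: sgd cgmd exk gxjgf jcc qkrxb bsz yxqgp vtuy htj zpj vky
Hunk 5: at line 1 remove [cgmd,exk] add [bvuf] -> 11 lines: sgd bvuf gxjgf jcc qkrxb bsz yxqgp vtuy htj zpj vky
Hunk 6: at line 5 remove [bsz,yxqgp,vtuy] add [hcdc,ynl,uhm] -> 11 lines: sgd bvuf gxjgf jcc qkrxb hcdc ynl uhm htj zpj vky
Hunk 7: at line 1 remove [gxjgf,jcc] add [ptks,wyn,myues] -> 12 lines: sgd bvuf ptks wyn myues qkrxb hcdc ynl uhm htj zpj vky
Final line count: 12

Answer: 12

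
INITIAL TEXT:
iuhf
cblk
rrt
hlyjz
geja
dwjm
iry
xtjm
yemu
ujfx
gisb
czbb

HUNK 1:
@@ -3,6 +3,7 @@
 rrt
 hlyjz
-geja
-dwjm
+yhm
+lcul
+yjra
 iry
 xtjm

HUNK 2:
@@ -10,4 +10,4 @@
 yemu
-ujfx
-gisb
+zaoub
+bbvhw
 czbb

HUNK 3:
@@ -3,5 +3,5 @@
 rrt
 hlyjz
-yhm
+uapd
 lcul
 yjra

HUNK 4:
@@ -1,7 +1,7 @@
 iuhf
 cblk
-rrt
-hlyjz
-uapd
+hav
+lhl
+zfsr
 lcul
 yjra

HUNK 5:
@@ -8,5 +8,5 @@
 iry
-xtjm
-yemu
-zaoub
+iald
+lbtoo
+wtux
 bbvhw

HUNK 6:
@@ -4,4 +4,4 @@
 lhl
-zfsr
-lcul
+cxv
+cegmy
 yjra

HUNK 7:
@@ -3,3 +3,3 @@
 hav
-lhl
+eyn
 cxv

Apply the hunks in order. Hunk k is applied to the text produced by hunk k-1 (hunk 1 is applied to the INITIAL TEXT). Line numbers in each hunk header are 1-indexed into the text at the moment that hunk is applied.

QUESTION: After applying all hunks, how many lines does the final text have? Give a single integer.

Hunk 1: at line 3 remove [geja,dwjm] add [yhm,lcul,yjra] -> 13 lines: iuhf cblk rrt hlyjz yhm lcul yjra iry xtjm yemu ujfx gisb czbb
Hunk 2: at line 10 remove [ujfx,gisb] add [zaoub,bbvhw] -> 13 lines: iuhf cblk rrt hlyjz yhm lcul yjra iry xtjm yemu zaoub bbvhw czbb
Hunk 3: at line 3 remove [yhm] add [uapd] -> 13 lines: iuhf cblk rrt hlyjz uapd lcul yjra iry xtjm yemu zaoub bbvhw czbb
Hunk 4: at line 1 remove [rrt,hlyjz,uapd] add [hav,lhl,zfsr] -> 13 lines: iuhf cblk hav lhl zfsr lcul yjra iry xtjm yemu zaoub bbvhw czbb
Hunk 5: at line 8 remove [xtjm,yemu,zaoub] add [iald,lbtoo,wtux] -> 13 lines: iuhf cblk hav lhl zfsr lcul yjra iry iald lbtoo wtux bbvhw czbb
Hunk 6: at line 4 remove [zfsr,lcul] add [cxv,cegmy] -> 13 lines: iuhf cblk hav lhl cxv cegmy yjra iry iald lbtoo wtux bbvhw czbb
Hunk 7: at line 3 remove [lhl] add [eyn] -> 13 lines: iuhf cblk hav eyn cxv cegmy yjra iry iald lbtoo wtux bbvhw czbb
Final line count: 13

Answer: 13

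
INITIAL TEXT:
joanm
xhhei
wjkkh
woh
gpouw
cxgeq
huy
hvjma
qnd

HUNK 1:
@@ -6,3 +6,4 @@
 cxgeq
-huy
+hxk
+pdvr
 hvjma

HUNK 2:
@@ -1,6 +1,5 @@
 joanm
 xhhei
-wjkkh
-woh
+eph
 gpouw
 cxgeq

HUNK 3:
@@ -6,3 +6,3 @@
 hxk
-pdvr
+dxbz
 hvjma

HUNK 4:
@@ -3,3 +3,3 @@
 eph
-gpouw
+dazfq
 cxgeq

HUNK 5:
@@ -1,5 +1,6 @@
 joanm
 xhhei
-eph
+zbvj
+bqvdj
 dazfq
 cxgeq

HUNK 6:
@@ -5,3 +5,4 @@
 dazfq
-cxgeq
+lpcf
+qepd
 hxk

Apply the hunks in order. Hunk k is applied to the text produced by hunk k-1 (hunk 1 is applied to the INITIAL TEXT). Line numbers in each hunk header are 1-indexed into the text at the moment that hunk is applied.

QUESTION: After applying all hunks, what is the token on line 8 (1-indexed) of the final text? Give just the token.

Answer: hxk

Derivation:
Hunk 1: at line 6 remove [huy] add [hxk,pdvr] -> 10 lines: joanm xhhei wjkkh woh gpouw cxgeq hxk pdvr hvjma qnd
Hunk 2: at line 1 remove [wjkkh,woh] add [eph] -> 9 lines: joanm xhhei eph gpouw cxgeq hxk pdvr hvjma qnd
Hunk 3: at line 6 remove [pdvr] add [dxbz] -> 9 lines: joanm xhhei eph gpouw cxgeq hxk dxbz hvjma qnd
Hunk 4: at line 3 remove [gpouw] add [dazfq] -> 9 lines: joanm xhhei eph dazfq cxgeq hxk dxbz hvjma qnd
Hunk 5: at line 1 remove [eph] add [zbvj,bqvdj] -> 10 lines: joanm xhhei zbvj bqvdj dazfq cxgeq hxk dxbz hvjma qnd
Hunk 6: at line 5 remove [cxgeq] add [lpcf,qepd] -> 11 lines: joanm xhhei zbvj bqvdj dazfq lpcf qepd hxk dxbz hvjma qnd
Final line 8: hxk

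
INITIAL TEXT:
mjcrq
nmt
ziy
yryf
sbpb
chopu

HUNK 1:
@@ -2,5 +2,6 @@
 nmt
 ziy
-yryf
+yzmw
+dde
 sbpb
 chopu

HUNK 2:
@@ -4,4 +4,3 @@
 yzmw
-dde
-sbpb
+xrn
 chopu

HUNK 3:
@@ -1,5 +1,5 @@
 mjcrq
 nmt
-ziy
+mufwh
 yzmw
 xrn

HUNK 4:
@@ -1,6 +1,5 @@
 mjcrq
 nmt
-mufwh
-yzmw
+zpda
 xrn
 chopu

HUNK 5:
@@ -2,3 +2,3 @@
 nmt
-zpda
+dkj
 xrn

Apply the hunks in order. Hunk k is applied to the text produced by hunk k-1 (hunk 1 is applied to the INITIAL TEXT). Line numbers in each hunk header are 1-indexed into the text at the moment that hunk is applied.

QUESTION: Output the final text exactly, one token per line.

Answer: mjcrq
nmt
dkj
xrn
chopu

Derivation:
Hunk 1: at line 2 remove [yryf] add [yzmw,dde] -> 7 lines: mjcrq nmt ziy yzmw dde sbpb chopu
Hunk 2: at line 4 remove [dde,sbpb] add [xrn] -> 6 lines: mjcrq nmt ziy yzmw xrn chopu
Hunk 3: at line 1 remove [ziy] add [mufwh] -> 6 lines: mjcrq nmt mufwh yzmw xrn chopu
Hunk 4: at line 1 remove [mufwh,yzmw] add [zpda] -> 5 lines: mjcrq nmt zpda xrn chopu
Hunk 5: at line 2 remove [zpda] add [dkj] -> 5 lines: mjcrq nmt dkj xrn chopu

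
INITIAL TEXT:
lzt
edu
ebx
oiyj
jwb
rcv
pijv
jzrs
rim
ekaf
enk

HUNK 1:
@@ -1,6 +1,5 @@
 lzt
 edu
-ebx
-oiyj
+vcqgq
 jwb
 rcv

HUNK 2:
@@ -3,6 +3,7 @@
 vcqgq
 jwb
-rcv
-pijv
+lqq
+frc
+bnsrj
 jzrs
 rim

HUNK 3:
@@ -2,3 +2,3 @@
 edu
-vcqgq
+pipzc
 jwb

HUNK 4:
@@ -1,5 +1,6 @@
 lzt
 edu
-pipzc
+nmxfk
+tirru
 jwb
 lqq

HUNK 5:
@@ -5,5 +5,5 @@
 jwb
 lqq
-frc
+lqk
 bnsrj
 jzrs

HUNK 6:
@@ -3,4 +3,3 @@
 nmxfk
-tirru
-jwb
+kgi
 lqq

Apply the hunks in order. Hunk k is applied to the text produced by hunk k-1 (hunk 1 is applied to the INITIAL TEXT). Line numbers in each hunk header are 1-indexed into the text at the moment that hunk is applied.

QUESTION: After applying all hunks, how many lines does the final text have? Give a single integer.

Answer: 11

Derivation:
Hunk 1: at line 1 remove [ebx,oiyj] add [vcqgq] -> 10 lines: lzt edu vcqgq jwb rcv pijv jzrs rim ekaf enk
Hunk 2: at line 3 remove [rcv,pijv] add [lqq,frc,bnsrj] -> 11 lines: lzt edu vcqgq jwb lqq frc bnsrj jzrs rim ekaf enk
Hunk 3: at line 2 remove [vcqgq] add [pipzc] -> 11 lines: lzt edu pipzc jwb lqq frc bnsrj jzrs rim ekaf enk
Hunk 4: at line 1 remove [pipzc] add [nmxfk,tirru] -> 12 lines: lzt edu nmxfk tirru jwb lqq frc bnsrj jzrs rim ekaf enk
Hunk 5: at line 5 remove [frc] add [lqk] -> 12 lines: lzt edu nmxfk tirru jwb lqq lqk bnsrj jzrs rim ekaf enk
Hunk 6: at line 3 remove [tirru,jwb] add [kgi] -> 11 lines: lzt edu nmxfk kgi lqq lqk bnsrj jzrs rim ekaf enk
Final line count: 11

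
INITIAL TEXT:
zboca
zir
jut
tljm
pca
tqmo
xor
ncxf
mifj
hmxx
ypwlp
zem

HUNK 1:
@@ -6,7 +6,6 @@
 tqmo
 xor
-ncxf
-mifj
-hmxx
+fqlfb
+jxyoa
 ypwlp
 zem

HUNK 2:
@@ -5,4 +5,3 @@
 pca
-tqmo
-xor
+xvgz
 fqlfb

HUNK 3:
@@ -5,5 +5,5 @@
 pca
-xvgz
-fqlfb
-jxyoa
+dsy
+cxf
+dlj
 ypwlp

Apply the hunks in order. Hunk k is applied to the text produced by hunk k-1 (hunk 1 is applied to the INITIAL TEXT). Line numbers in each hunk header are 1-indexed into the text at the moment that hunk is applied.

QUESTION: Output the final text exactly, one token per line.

Hunk 1: at line 6 remove [ncxf,mifj,hmxx] add [fqlfb,jxyoa] -> 11 lines: zboca zir jut tljm pca tqmo xor fqlfb jxyoa ypwlp zem
Hunk 2: at line 5 remove [tqmo,xor] add [xvgz] -> 10 lines: zboca zir jut tljm pca xvgz fqlfb jxyoa ypwlp zem
Hunk 3: at line 5 remove [xvgz,fqlfb,jxyoa] add [dsy,cxf,dlj] -> 10 lines: zboca zir jut tljm pca dsy cxf dlj ypwlp zem

Answer: zboca
zir
jut
tljm
pca
dsy
cxf
dlj
ypwlp
zem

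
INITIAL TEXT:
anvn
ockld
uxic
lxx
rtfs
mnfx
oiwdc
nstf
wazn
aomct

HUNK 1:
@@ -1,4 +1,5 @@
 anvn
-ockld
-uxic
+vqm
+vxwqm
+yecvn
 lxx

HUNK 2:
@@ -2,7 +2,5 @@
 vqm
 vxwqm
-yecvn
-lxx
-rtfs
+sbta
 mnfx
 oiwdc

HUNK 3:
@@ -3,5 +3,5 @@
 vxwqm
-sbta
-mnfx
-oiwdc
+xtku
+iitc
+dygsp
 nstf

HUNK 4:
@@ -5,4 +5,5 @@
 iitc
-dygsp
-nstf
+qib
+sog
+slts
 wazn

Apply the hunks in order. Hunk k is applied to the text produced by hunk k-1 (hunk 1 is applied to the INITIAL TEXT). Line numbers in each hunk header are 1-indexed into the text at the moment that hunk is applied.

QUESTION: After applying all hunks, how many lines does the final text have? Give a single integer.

Answer: 10

Derivation:
Hunk 1: at line 1 remove [ockld,uxic] add [vqm,vxwqm,yecvn] -> 11 lines: anvn vqm vxwqm yecvn lxx rtfs mnfx oiwdc nstf wazn aomct
Hunk 2: at line 2 remove [yecvn,lxx,rtfs] add [sbta] -> 9 lines: anvn vqm vxwqm sbta mnfx oiwdc nstf wazn aomct
Hunk 3: at line 3 remove [sbta,mnfx,oiwdc] add [xtku,iitc,dygsp] -> 9 lines: anvn vqm vxwqm xtku iitc dygsp nstf wazn aomct
Hunk 4: at line 5 remove [dygsp,nstf] add [qib,sog,slts] -> 10 lines: anvn vqm vxwqm xtku iitc qib sog slts wazn aomct
Final line count: 10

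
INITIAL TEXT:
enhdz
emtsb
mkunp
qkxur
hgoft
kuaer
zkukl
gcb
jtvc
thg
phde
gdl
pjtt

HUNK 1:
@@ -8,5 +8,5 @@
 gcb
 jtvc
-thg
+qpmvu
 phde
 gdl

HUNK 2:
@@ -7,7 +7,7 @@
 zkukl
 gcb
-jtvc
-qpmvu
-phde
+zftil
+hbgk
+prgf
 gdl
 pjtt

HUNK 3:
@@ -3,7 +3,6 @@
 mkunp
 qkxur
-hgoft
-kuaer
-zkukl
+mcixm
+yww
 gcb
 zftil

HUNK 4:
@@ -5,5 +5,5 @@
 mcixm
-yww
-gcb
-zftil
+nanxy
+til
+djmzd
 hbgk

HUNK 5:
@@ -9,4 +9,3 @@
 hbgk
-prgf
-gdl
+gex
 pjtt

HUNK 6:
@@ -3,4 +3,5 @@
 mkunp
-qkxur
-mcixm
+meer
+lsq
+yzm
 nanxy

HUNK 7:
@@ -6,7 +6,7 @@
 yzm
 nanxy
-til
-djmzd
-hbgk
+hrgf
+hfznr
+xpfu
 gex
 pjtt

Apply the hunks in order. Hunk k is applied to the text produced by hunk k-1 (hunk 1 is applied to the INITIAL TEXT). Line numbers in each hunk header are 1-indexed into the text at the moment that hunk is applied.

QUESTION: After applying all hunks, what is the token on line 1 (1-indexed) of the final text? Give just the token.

Hunk 1: at line 8 remove [thg] add [qpmvu] -> 13 lines: enhdz emtsb mkunp qkxur hgoft kuaer zkukl gcb jtvc qpmvu phde gdl pjtt
Hunk 2: at line 7 remove [jtvc,qpmvu,phde] add [zftil,hbgk,prgf] -> 13 lines: enhdz emtsb mkunp qkxur hgoft kuaer zkukl gcb zftil hbgk prgf gdl pjtt
Hunk 3: at line 3 remove [hgoft,kuaer,zkukl] add [mcixm,yww] -> 12 lines: enhdz emtsb mkunp qkxur mcixm yww gcb zftil hbgk prgf gdl pjtt
Hunk 4: at line 5 remove [yww,gcb,zftil] add [nanxy,til,djmzd] -> 12 lines: enhdz emtsb mkunp qkxur mcixm nanxy til djmzd hbgk prgf gdl pjtt
Hunk 5: at line 9 remove [prgf,gdl] add [gex] -> 11 lines: enhdz emtsb mkunp qkxur mcixm nanxy til djmzd hbgk gex pjtt
Hunk 6: at line 3 remove [qkxur,mcixm] add [meer,lsq,yzm] -> 12 lines: enhdz emtsb mkunp meer lsq yzm nanxy til djmzd hbgk gex pjtt
Hunk 7: at line 6 remove [til,djmzd,hbgk] add [hrgf,hfznr,xpfu] -> 12 lines: enhdz emtsb mkunp meer lsq yzm nanxy hrgf hfznr xpfu gex pjtt
Final line 1: enhdz

Answer: enhdz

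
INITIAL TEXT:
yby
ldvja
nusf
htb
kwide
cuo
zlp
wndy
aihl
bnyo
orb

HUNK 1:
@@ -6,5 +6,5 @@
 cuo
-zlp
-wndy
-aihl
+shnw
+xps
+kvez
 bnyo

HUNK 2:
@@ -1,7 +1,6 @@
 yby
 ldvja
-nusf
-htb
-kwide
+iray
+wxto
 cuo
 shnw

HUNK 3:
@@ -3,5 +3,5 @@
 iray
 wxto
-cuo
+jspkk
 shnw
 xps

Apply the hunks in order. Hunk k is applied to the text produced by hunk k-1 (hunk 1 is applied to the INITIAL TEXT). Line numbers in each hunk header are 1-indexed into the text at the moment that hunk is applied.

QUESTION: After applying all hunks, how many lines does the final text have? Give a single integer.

Answer: 10

Derivation:
Hunk 1: at line 6 remove [zlp,wndy,aihl] add [shnw,xps,kvez] -> 11 lines: yby ldvja nusf htb kwide cuo shnw xps kvez bnyo orb
Hunk 2: at line 1 remove [nusf,htb,kwide] add [iray,wxto] -> 10 lines: yby ldvja iray wxto cuo shnw xps kvez bnyo orb
Hunk 3: at line 3 remove [cuo] add [jspkk] -> 10 lines: yby ldvja iray wxto jspkk shnw xps kvez bnyo orb
Final line count: 10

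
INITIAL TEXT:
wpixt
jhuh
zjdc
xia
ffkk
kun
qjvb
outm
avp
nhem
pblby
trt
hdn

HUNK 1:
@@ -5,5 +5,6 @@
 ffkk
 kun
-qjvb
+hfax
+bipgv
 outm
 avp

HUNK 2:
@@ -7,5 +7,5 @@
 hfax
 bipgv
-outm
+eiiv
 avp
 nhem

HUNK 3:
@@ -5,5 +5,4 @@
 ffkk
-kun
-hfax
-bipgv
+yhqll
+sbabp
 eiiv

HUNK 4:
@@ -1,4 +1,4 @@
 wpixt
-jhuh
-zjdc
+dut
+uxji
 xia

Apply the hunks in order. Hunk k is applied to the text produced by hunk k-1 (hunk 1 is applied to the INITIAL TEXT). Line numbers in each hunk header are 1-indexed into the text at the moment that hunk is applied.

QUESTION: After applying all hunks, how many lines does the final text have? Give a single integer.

Hunk 1: at line 5 remove [qjvb] add [hfax,bipgv] -> 14 lines: wpixt jhuh zjdc xia ffkk kun hfax bipgv outm avp nhem pblby trt hdn
Hunk 2: at line 7 remove [outm] add [eiiv] -> 14 lines: wpixt jhuh zjdc xia ffkk kun hfax bipgv eiiv avp nhem pblby trt hdn
Hunk 3: at line 5 remove [kun,hfax,bipgv] add [yhqll,sbabp] -> 13 lines: wpixt jhuh zjdc xia ffkk yhqll sbabp eiiv avp nhem pblby trt hdn
Hunk 4: at line 1 remove [jhuh,zjdc] add [dut,uxji] -> 13 lines: wpixt dut uxji xia ffkk yhqll sbabp eiiv avp nhem pblby trt hdn
Final line count: 13

Answer: 13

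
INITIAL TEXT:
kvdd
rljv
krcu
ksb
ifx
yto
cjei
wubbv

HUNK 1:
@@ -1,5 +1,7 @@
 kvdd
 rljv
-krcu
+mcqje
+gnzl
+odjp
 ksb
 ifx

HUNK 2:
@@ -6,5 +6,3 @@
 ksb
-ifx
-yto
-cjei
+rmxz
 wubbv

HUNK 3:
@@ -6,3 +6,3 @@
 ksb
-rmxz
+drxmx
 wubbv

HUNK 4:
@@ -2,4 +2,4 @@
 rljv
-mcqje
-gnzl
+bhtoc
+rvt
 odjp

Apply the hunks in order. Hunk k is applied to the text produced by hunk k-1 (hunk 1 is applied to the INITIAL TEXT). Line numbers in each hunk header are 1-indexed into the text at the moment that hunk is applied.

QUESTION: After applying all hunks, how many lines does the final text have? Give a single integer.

Hunk 1: at line 1 remove [krcu] add [mcqje,gnzl,odjp] -> 10 lines: kvdd rljv mcqje gnzl odjp ksb ifx yto cjei wubbv
Hunk 2: at line 6 remove [ifx,yto,cjei] add [rmxz] -> 8 lines: kvdd rljv mcqje gnzl odjp ksb rmxz wubbv
Hunk 3: at line 6 remove [rmxz] add [drxmx] -> 8 lines: kvdd rljv mcqje gnzl odjp ksb drxmx wubbv
Hunk 4: at line 2 remove [mcqje,gnzl] add [bhtoc,rvt] -> 8 lines: kvdd rljv bhtoc rvt odjp ksb drxmx wubbv
Final line count: 8

Answer: 8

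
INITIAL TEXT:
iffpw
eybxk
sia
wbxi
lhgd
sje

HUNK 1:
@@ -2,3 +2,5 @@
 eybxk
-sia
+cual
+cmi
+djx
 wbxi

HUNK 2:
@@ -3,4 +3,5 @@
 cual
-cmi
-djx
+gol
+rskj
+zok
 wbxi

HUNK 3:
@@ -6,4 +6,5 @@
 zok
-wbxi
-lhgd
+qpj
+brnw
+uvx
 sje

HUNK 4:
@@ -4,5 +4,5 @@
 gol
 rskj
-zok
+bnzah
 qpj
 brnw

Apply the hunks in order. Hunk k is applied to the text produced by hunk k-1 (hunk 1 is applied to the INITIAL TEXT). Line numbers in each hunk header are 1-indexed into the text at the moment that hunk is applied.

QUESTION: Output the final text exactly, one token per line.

Hunk 1: at line 2 remove [sia] add [cual,cmi,djx] -> 8 lines: iffpw eybxk cual cmi djx wbxi lhgd sje
Hunk 2: at line 3 remove [cmi,djx] add [gol,rskj,zok] -> 9 lines: iffpw eybxk cual gol rskj zok wbxi lhgd sje
Hunk 3: at line 6 remove [wbxi,lhgd] add [qpj,brnw,uvx] -> 10 lines: iffpw eybxk cual gol rskj zok qpj brnw uvx sje
Hunk 4: at line 4 remove [zok] add [bnzah] -> 10 lines: iffpw eybxk cual gol rskj bnzah qpj brnw uvx sje

Answer: iffpw
eybxk
cual
gol
rskj
bnzah
qpj
brnw
uvx
sje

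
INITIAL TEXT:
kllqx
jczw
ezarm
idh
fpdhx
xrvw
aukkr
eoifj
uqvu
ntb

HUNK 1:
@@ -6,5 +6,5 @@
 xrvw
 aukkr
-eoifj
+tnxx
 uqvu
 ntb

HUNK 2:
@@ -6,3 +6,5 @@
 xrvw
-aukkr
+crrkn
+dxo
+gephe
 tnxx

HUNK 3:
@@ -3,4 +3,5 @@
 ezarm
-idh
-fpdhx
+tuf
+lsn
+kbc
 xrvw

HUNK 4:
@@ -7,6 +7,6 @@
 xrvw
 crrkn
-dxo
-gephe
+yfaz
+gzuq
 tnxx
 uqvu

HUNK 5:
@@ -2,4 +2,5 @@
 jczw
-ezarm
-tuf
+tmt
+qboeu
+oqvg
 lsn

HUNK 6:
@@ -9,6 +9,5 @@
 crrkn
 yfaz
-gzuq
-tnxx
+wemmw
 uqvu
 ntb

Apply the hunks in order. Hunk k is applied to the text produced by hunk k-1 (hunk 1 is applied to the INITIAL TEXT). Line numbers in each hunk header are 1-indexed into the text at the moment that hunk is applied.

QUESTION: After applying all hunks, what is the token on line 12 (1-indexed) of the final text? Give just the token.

Hunk 1: at line 6 remove [eoifj] add [tnxx] -> 10 lines: kllqx jczw ezarm idh fpdhx xrvw aukkr tnxx uqvu ntb
Hunk 2: at line 6 remove [aukkr] add [crrkn,dxo,gephe] -> 12 lines: kllqx jczw ezarm idh fpdhx xrvw crrkn dxo gephe tnxx uqvu ntb
Hunk 3: at line 3 remove [idh,fpdhx] add [tuf,lsn,kbc] -> 13 lines: kllqx jczw ezarm tuf lsn kbc xrvw crrkn dxo gephe tnxx uqvu ntb
Hunk 4: at line 7 remove [dxo,gephe] add [yfaz,gzuq] -> 13 lines: kllqx jczw ezarm tuf lsn kbc xrvw crrkn yfaz gzuq tnxx uqvu ntb
Hunk 5: at line 2 remove [ezarm,tuf] add [tmt,qboeu,oqvg] -> 14 lines: kllqx jczw tmt qboeu oqvg lsn kbc xrvw crrkn yfaz gzuq tnxx uqvu ntb
Hunk 6: at line 9 remove [gzuq,tnxx] add [wemmw] -> 13 lines: kllqx jczw tmt qboeu oqvg lsn kbc xrvw crrkn yfaz wemmw uqvu ntb
Final line 12: uqvu

Answer: uqvu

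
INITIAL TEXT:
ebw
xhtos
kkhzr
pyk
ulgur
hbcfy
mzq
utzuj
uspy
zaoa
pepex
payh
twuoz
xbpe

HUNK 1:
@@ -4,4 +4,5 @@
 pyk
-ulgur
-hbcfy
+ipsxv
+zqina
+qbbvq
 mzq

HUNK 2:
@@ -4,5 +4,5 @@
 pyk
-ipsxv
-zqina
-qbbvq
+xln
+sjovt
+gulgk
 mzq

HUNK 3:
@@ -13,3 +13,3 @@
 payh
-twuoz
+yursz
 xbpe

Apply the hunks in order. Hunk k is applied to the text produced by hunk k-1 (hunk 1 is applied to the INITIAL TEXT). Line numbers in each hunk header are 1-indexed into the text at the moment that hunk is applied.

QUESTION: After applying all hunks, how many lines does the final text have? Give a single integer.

Answer: 15

Derivation:
Hunk 1: at line 4 remove [ulgur,hbcfy] add [ipsxv,zqina,qbbvq] -> 15 lines: ebw xhtos kkhzr pyk ipsxv zqina qbbvq mzq utzuj uspy zaoa pepex payh twuoz xbpe
Hunk 2: at line 4 remove [ipsxv,zqina,qbbvq] add [xln,sjovt,gulgk] -> 15 lines: ebw xhtos kkhzr pyk xln sjovt gulgk mzq utzuj uspy zaoa pepex payh twuoz xbpe
Hunk 3: at line 13 remove [twuoz] add [yursz] -> 15 lines: ebw xhtos kkhzr pyk xln sjovt gulgk mzq utzuj uspy zaoa pepex payh yursz xbpe
Final line count: 15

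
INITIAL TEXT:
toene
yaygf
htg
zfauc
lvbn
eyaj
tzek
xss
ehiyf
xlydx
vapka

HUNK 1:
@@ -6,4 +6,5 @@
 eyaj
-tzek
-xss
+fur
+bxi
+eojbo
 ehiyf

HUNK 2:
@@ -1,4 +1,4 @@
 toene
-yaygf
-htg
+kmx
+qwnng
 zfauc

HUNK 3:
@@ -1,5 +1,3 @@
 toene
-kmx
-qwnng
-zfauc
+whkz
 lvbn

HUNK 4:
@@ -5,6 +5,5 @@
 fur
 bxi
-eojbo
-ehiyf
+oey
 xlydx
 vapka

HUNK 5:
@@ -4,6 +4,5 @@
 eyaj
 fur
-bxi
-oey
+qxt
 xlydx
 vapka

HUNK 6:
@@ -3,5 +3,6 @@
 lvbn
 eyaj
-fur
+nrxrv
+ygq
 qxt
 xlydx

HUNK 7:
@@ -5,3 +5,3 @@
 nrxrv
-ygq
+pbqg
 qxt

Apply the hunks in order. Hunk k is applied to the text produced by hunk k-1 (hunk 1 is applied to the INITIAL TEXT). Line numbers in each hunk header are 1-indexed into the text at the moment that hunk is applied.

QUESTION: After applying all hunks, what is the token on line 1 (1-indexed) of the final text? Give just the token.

Hunk 1: at line 6 remove [tzek,xss] add [fur,bxi,eojbo] -> 12 lines: toene yaygf htg zfauc lvbn eyaj fur bxi eojbo ehiyf xlydx vapka
Hunk 2: at line 1 remove [yaygf,htg] add [kmx,qwnng] -> 12 lines: toene kmx qwnng zfauc lvbn eyaj fur bxi eojbo ehiyf xlydx vapka
Hunk 3: at line 1 remove [kmx,qwnng,zfauc] add [whkz] -> 10 lines: toene whkz lvbn eyaj fur bxi eojbo ehiyf xlydx vapka
Hunk 4: at line 5 remove [eojbo,ehiyf] add [oey] -> 9 lines: toene whkz lvbn eyaj fur bxi oey xlydx vapka
Hunk 5: at line 4 remove [bxi,oey] add [qxt] -> 8 lines: toene whkz lvbn eyaj fur qxt xlydx vapka
Hunk 6: at line 3 remove [fur] add [nrxrv,ygq] -> 9 lines: toene whkz lvbn eyaj nrxrv ygq qxt xlydx vapka
Hunk 7: at line 5 remove [ygq] add [pbqg] -> 9 lines: toene whkz lvbn eyaj nrxrv pbqg qxt xlydx vapka
Final line 1: toene

Answer: toene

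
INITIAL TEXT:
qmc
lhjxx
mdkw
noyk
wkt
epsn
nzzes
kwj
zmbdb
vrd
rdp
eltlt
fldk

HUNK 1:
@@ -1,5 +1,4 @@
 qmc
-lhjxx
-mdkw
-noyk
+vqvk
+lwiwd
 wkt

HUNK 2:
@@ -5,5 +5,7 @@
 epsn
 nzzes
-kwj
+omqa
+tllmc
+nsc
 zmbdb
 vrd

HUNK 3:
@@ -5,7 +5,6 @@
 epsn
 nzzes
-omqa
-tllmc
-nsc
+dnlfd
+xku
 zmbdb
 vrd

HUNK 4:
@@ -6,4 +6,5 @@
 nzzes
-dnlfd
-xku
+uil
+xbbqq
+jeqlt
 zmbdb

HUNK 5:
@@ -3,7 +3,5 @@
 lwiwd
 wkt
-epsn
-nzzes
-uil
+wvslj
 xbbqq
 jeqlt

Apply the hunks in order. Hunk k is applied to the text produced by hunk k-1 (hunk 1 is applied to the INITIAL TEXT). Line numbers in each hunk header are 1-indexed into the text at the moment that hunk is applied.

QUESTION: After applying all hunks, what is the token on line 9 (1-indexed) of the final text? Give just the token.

Answer: vrd

Derivation:
Hunk 1: at line 1 remove [lhjxx,mdkw,noyk] add [vqvk,lwiwd] -> 12 lines: qmc vqvk lwiwd wkt epsn nzzes kwj zmbdb vrd rdp eltlt fldk
Hunk 2: at line 5 remove [kwj] add [omqa,tllmc,nsc] -> 14 lines: qmc vqvk lwiwd wkt epsn nzzes omqa tllmc nsc zmbdb vrd rdp eltlt fldk
Hunk 3: at line 5 remove [omqa,tllmc,nsc] add [dnlfd,xku] -> 13 lines: qmc vqvk lwiwd wkt epsn nzzes dnlfd xku zmbdb vrd rdp eltlt fldk
Hunk 4: at line 6 remove [dnlfd,xku] add [uil,xbbqq,jeqlt] -> 14 lines: qmc vqvk lwiwd wkt epsn nzzes uil xbbqq jeqlt zmbdb vrd rdp eltlt fldk
Hunk 5: at line 3 remove [epsn,nzzes,uil] add [wvslj] -> 12 lines: qmc vqvk lwiwd wkt wvslj xbbqq jeqlt zmbdb vrd rdp eltlt fldk
Final line 9: vrd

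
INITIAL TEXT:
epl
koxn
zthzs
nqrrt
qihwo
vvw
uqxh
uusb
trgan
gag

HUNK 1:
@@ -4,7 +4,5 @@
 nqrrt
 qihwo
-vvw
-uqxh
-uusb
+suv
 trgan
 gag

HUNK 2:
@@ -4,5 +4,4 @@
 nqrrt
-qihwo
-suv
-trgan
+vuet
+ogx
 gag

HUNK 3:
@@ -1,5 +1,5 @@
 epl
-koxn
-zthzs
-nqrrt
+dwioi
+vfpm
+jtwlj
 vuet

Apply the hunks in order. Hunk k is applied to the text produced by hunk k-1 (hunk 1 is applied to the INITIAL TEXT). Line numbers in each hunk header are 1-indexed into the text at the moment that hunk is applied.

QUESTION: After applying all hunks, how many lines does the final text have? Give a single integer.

Answer: 7

Derivation:
Hunk 1: at line 4 remove [vvw,uqxh,uusb] add [suv] -> 8 lines: epl koxn zthzs nqrrt qihwo suv trgan gag
Hunk 2: at line 4 remove [qihwo,suv,trgan] add [vuet,ogx] -> 7 lines: epl koxn zthzs nqrrt vuet ogx gag
Hunk 3: at line 1 remove [koxn,zthzs,nqrrt] add [dwioi,vfpm,jtwlj] -> 7 lines: epl dwioi vfpm jtwlj vuet ogx gag
Final line count: 7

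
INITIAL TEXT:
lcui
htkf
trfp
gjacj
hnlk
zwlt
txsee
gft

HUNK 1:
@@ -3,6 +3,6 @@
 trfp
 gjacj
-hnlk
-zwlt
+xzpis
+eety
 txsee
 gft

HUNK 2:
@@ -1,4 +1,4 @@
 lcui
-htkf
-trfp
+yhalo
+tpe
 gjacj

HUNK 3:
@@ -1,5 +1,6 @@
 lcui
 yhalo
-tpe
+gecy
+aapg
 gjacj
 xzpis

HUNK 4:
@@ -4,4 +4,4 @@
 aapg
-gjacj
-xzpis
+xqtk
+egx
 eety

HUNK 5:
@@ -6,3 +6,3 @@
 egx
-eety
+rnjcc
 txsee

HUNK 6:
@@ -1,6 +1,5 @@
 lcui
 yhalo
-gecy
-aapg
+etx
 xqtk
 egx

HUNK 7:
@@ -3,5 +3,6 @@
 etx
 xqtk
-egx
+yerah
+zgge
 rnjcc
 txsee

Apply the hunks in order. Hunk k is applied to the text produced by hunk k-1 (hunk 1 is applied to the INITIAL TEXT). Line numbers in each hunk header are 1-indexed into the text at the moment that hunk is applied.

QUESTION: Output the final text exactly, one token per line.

Answer: lcui
yhalo
etx
xqtk
yerah
zgge
rnjcc
txsee
gft

Derivation:
Hunk 1: at line 3 remove [hnlk,zwlt] add [xzpis,eety] -> 8 lines: lcui htkf trfp gjacj xzpis eety txsee gft
Hunk 2: at line 1 remove [htkf,trfp] add [yhalo,tpe] -> 8 lines: lcui yhalo tpe gjacj xzpis eety txsee gft
Hunk 3: at line 1 remove [tpe] add [gecy,aapg] -> 9 lines: lcui yhalo gecy aapg gjacj xzpis eety txsee gft
Hunk 4: at line 4 remove [gjacj,xzpis] add [xqtk,egx] -> 9 lines: lcui yhalo gecy aapg xqtk egx eety txsee gft
Hunk 5: at line 6 remove [eety] add [rnjcc] -> 9 lines: lcui yhalo gecy aapg xqtk egx rnjcc txsee gft
Hunk 6: at line 1 remove [gecy,aapg] add [etx] -> 8 lines: lcui yhalo etx xqtk egx rnjcc txsee gft
Hunk 7: at line 3 remove [egx] add [yerah,zgge] -> 9 lines: lcui yhalo etx xqtk yerah zgge rnjcc txsee gft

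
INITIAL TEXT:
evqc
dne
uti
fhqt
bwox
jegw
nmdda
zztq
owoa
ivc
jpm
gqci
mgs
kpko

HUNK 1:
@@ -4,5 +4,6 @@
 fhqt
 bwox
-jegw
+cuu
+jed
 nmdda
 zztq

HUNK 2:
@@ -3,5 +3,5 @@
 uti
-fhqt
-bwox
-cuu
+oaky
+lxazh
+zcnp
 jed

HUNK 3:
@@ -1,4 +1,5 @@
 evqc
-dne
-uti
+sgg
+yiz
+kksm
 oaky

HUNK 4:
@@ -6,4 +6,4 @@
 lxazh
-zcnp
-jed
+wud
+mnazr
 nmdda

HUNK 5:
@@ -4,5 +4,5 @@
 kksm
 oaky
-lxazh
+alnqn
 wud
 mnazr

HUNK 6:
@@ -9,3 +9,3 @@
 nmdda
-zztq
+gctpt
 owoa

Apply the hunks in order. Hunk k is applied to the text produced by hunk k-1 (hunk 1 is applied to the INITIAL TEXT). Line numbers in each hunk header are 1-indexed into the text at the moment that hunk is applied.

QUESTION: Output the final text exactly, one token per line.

Hunk 1: at line 4 remove [jegw] add [cuu,jed] -> 15 lines: evqc dne uti fhqt bwox cuu jed nmdda zztq owoa ivc jpm gqci mgs kpko
Hunk 2: at line 3 remove [fhqt,bwox,cuu] add [oaky,lxazh,zcnp] -> 15 lines: evqc dne uti oaky lxazh zcnp jed nmdda zztq owoa ivc jpm gqci mgs kpko
Hunk 3: at line 1 remove [dne,uti] add [sgg,yiz,kksm] -> 16 lines: evqc sgg yiz kksm oaky lxazh zcnp jed nmdda zztq owoa ivc jpm gqci mgs kpko
Hunk 4: at line 6 remove [zcnp,jed] add [wud,mnazr] -> 16 lines: evqc sgg yiz kksm oaky lxazh wud mnazr nmdda zztq owoa ivc jpm gqci mgs kpko
Hunk 5: at line 4 remove [lxazh] add [alnqn] -> 16 lines: evqc sgg yiz kksm oaky alnqn wud mnazr nmdda zztq owoa ivc jpm gqci mgs kpko
Hunk 6: at line 9 remove [zztq] add [gctpt] -> 16 lines: evqc sgg yiz kksm oaky alnqn wud mnazr nmdda gctpt owoa ivc jpm gqci mgs kpko

Answer: evqc
sgg
yiz
kksm
oaky
alnqn
wud
mnazr
nmdda
gctpt
owoa
ivc
jpm
gqci
mgs
kpko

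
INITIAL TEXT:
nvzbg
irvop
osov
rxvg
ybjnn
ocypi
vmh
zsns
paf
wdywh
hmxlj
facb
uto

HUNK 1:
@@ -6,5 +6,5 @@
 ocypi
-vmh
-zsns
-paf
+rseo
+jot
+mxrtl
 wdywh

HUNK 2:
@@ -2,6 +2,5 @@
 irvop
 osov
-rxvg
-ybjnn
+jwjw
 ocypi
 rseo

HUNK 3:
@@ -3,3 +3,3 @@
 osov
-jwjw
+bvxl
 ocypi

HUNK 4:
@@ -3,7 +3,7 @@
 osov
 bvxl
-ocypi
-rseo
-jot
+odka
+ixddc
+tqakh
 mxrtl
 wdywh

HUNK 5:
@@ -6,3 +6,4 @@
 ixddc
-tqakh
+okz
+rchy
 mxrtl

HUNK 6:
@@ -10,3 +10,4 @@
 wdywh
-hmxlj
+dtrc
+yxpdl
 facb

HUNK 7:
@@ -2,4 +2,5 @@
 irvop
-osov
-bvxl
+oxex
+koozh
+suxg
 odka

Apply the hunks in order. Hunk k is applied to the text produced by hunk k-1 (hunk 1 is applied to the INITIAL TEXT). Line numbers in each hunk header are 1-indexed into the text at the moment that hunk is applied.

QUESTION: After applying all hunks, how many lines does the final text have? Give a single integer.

Answer: 15

Derivation:
Hunk 1: at line 6 remove [vmh,zsns,paf] add [rseo,jot,mxrtl] -> 13 lines: nvzbg irvop osov rxvg ybjnn ocypi rseo jot mxrtl wdywh hmxlj facb uto
Hunk 2: at line 2 remove [rxvg,ybjnn] add [jwjw] -> 12 lines: nvzbg irvop osov jwjw ocypi rseo jot mxrtl wdywh hmxlj facb uto
Hunk 3: at line 3 remove [jwjw] add [bvxl] -> 12 lines: nvzbg irvop osov bvxl ocypi rseo jot mxrtl wdywh hmxlj facb uto
Hunk 4: at line 3 remove [ocypi,rseo,jot] add [odka,ixddc,tqakh] -> 12 lines: nvzbg irvop osov bvxl odka ixddc tqakh mxrtl wdywh hmxlj facb uto
Hunk 5: at line 6 remove [tqakh] add [okz,rchy] -> 13 lines: nvzbg irvop osov bvxl odka ixddc okz rchy mxrtl wdywh hmxlj facb uto
Hunk 6: at line 10 remove [hmxlj] add [dtrc,yxpdl] -> 14 lines: nvzbg irvop osov bvxl odka ixddc okz rchy mxrtl wdywh dtrc yxpdl facb uto
Hunk 7: at line 2 remove [osov,bvxl] add [oxex,koozh,suxg] -> 15 lines: nvzbg irvop oxex koozh suxg odka ixddc okz rchy mxrtl wdywh dtrc yxpdl facb uto
Final line count: 15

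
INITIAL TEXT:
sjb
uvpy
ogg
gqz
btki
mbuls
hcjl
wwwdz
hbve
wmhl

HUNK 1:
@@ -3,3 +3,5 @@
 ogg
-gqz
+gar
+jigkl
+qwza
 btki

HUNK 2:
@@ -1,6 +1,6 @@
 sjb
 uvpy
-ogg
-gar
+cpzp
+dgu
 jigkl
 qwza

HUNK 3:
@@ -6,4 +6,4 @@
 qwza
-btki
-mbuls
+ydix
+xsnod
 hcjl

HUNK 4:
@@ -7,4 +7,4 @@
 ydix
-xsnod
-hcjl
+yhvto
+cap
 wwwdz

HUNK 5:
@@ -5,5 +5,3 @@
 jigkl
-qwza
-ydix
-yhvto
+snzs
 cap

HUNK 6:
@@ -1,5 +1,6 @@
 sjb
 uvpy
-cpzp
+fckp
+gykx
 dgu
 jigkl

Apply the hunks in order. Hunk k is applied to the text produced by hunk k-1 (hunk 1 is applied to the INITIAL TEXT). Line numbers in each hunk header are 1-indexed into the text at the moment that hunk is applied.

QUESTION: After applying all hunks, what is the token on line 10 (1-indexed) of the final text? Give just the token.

Hunk 1: at line 3 remove [gqz] add [gar,jigkl,qwza] -> 12 lines: sjb uvpy ogg gar jigkl qwza btki mbuls hcjl wwwdz hbve wmhl
Hunk 2: at line 1 remove [ogg,gar] add [cpzp,dgu] -> 12 lines: sjb uvpy cpzp dgu jigkl qwza btki mbuls hcjl wwwdz hbve wmhl
Hunk 3: at line 6 remove [btki,mbuls] add [ydix,xsnod] -> 12 lines: sjb uvpy cpzp dgu jigkl qwza ydix xsnod hcjl wwwdz hbve wmhl
Hunk 4: at line 7 remove [xsnod,hcjl] add [yhvto,cap] -> 12 lines: sjb uvpy cpzp dgu jigkl qwza ydix yhvto cap wwwdz hbve wmhl
Hunk 5: at line 5 remove [qwza,ydix,yhvto] add [snzs] -> 10 lines: sjb uvpy cpzp dgu jigkl snzs cap wwwdz hbve wmhl
Hunk 6: at line 1 remove [cpzp] add [fckp,gykx] -> 11 lines: sjb uvpy fckp gykx dgu jigkl snzs cap wwwdz hbve wmhl
Final line 10: hbve

Answer: hbve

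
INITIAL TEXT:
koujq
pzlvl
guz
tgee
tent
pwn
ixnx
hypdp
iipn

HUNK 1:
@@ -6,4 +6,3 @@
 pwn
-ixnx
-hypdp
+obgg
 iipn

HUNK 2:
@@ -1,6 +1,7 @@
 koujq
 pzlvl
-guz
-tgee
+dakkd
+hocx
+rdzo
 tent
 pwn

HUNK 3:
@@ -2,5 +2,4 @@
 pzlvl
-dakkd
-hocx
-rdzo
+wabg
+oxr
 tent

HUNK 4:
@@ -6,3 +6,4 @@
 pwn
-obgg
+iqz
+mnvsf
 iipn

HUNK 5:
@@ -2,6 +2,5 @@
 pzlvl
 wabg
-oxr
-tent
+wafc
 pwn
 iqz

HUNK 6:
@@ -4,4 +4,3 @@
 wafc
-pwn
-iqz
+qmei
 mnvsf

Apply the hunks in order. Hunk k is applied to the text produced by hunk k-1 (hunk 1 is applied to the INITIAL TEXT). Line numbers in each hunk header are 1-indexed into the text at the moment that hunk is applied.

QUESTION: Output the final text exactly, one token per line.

Hunk 1: at line 6 remove [ixnx,hypdp] add [obgg] -> 8 lines: koujq pzlvl guz tgee tent pwn obgg iipn
Hunk 2: at line 1 remove [guz,tgee] add [dakkd,hocx,rdzo] -> 9 lines: koujq pzlvl dakkd hocx rdzo tent pwn obgg iipn
Hunk 3: at line 2 remove [dakkd,hocx,rdzo] add [wabg,oxr] -> 8 lines: koujq pzlvl wabg oxr tent pwn obgg iipn
Hunk 4: at line 6 remove [obgg] add [iqz,mnvsf] -> 9 lines: koujq pzlvl wabg oxr tent pwn iqz mnvsf iipn
Hunk 5: at line 2 remove [oxr,tent] add [wafc] -> 8 lines: koujq pzlvl wabg wafc pwn iqz mnvsf iipn
Hunk 6: at line 4 remove [pwn,iqz] add [qmei] -> 7 lines: koujq pzlvl wabg wafc qmei mnvsf iipn

Answer: koujq
pzlvl
wabg
wafc
qmei
mnvsf
iipn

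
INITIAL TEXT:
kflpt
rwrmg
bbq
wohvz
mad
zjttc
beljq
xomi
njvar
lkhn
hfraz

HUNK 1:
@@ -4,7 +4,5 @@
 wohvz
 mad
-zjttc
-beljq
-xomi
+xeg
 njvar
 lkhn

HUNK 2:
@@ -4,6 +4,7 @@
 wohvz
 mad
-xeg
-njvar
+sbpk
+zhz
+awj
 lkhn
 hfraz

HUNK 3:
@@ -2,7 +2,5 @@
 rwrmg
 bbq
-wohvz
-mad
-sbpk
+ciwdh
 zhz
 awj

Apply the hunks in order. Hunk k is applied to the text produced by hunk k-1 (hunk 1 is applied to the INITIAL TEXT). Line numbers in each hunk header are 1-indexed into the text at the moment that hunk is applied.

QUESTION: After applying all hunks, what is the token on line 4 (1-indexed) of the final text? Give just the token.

Answer: ciwdh

Derivation:
Hunk 1: at line 4 remove [zjttc,beljq,xomi] add [xeg] -> 9 lines: kflpt rwrmg bbq wohvz mad xeg njvar lkhn hfraz
Hunk 2: at line 4 remove [xeg,njvar] add [sbpk,zhz,awj] -> 10 lines: kflpt rwrmg bbq wohvz mad sbpk zhz awj lkhn hfraz
Hunk 3: at line 2 remove [wohvz,mad,sbpk] add [ciwdh] -> 8 lines: kflpt rwrmg bbq ciwdh zhz awj lkhn hfraz
Final line 4: ciwdh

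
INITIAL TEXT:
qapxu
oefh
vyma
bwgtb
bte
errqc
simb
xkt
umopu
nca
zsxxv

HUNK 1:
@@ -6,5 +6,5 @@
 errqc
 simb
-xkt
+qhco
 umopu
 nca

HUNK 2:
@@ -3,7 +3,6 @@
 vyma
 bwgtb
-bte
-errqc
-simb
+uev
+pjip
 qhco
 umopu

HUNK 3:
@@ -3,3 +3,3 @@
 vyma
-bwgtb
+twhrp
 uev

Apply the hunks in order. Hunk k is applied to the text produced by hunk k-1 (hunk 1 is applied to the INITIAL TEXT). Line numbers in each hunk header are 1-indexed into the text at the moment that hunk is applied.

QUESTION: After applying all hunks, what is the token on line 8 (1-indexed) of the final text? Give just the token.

Answer: umopu

Derivation:
Hunk 1: at line 6 remove [xkt] add [qhco] -> 11 lines: qapxu oefh vyma bwgtb bte errqc simb qhco umopu nca zsxxv
Hunk 2: at line 3 remove [bte,errqc,simb] add [uev,pjip] -> 10 lines: qapxu oefh vyma bwgtb uev pjip qhco umopu nca zsxxv
Hunk 3: at line 3 remove [bwgtb] add [twhrp] -> 10 lines: qapxu oefh vyma twhrp uev pjip qhco umopu nca zsxxv
Final line 8: umopu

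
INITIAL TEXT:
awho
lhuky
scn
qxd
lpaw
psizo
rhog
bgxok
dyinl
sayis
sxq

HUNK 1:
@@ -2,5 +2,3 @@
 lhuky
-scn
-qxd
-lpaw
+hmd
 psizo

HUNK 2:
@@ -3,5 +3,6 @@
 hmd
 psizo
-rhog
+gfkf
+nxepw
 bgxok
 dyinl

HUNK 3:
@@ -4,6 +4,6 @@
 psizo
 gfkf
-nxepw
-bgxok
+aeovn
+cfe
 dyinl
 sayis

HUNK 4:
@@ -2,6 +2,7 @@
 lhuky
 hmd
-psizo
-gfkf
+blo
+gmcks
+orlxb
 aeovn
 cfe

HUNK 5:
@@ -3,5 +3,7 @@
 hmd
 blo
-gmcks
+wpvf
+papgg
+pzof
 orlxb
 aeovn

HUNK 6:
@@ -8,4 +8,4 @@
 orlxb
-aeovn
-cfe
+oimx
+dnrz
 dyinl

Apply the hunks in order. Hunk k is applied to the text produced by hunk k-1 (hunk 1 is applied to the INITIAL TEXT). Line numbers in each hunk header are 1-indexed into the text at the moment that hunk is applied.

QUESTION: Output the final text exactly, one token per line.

Hunk 1: at line 2 remove [scn,qxd,lpaw] add [hmd] -> 9 lines: awho lhuky hmd psizo rhog bgxok dyinl sayis sxq
Hunk 2: at line 3 remove [rhog] add [gfkf,nxepw] -> 10 lines: awho lhuky hmd psizo gfkf nxepw bgxok dyinl sayis sxq
Hunk 3: at line 4 remove [nxepw,bgxok] add [aeovn,cfe] -> 10 lines: awho lhuky hmd psizo gfkf aeovn cfe dyinl sayis sxq
Hunk 4: at line 2 remove [psizo,gfkf] add [blo,gmcks,orlxb] -> 11 lines: awho lhuky hmd blo gmcks orlxb aeovn cfe dyinl sayis sxq
Hunk 5: at line 3 remove [gmcks] add [wpvf,papgg,pzof] -> 13 lines: awho lhuky hmd blo wpvf papgg pzof orlxb aeovn cfe dyinl sayis sxq
Hunk 6: at line 8 remove [aeovn,cfe] add [oimx,dnrz] -> 13 lines: awho lhuky hmd blo wpvf papgg pzof orlxb oimx dnrz dyinl sayis sxq

Answer: awho
lhuky
hmd
blo
wpvf
papgg
pzof
orlxb
oimx
dnrz
dyinl
sayis
sxq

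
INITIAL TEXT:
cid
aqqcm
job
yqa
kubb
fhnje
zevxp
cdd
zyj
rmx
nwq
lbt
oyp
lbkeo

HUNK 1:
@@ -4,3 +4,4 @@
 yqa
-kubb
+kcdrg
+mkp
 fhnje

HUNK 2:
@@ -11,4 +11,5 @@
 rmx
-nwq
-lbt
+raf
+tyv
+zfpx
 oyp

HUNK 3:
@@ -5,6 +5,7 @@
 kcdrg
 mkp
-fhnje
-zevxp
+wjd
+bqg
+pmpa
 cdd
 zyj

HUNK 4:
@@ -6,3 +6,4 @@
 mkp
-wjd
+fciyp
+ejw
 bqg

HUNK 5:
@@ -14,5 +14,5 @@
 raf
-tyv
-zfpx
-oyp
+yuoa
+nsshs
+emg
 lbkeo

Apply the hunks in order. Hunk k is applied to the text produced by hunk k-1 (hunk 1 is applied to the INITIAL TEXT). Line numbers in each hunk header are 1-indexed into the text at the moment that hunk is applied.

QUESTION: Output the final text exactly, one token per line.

Hunk 1: at line 4 remove [kubb] add [kcdrg,mkp] -> 15 lines: cid aqqcm job yqa kcdrg mkp fhnje zevxp cdd zyj rmx nwq lbt oyp lbkeo
Hunk 2: at line 11 remove [nwq,lbt] add [raf,tyv,zfpx] -> 16 lines: cid aqqcm job yqa kcdrg mkp fhnje zevxp cdd zyj rmx raf tyv zfpx oyp lbkeo
Hunk 3: at line 5 remove [fhnje,zevxp] add [wjd,bqg,pmpa] -> 17 lines: cid aqqcm job yqa kcdrg mkp wjd bqg pmpa cdd zyj rmx raf tyv zfpx oyp lbkeo
Hunk 4: at line 6 remove [wjd] add [fciyp,ejw] -> 18 lines: cid aqqcm job yqa kcdrg mkp fciyp ejw bqg pmpa cdd zyj rmx raf tyv zfpx oyp lbkeo
Hunk 5: at line 14 remove [tyv,zfpx,oyp] add [yuoa,nsshs,emg] -> 18 lines: cid aqqcm job yqa kcdrg mkp fciyp ejw bqg pmpa cdd zyj rmx raf yuoa nsshs emg lbkeo

Answer: cid
aqqcm
job
yqa
kcdrg
mkp
fciyp
ejw
bqg
pmpa
cdd
zyj
rmx
raf
yuoa
nsshs
emg
lbkeo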